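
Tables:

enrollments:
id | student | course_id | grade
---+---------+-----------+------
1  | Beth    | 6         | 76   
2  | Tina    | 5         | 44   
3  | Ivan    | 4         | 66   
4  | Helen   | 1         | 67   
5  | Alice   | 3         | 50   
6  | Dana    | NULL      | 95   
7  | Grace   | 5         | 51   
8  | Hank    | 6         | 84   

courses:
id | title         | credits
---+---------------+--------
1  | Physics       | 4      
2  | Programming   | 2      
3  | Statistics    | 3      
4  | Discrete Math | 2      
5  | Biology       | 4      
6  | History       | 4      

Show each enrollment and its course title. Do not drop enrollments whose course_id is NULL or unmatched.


LEFT JOIN keeps every row from enrollments (the left table); where course_id has no match in courses, the course columns become NULL. Walk through each enrollment:
  - enrollment 1 (Beth): course_id=6 -> matches History
  - enrollment 2 (Tina): course_id=5 -> matches Biology
  - enrollment 3 (Ivan): course_id=4 -> matches Discrete Math
  - enrollment 4 (Helen): course_id=1 -> matches Physics
  - enrollment 5 (Alice): course_id=3 -> matches Statistics
  - enrollment 6 (Dana): course_id=NULL, no match -> kept with NULL
  - enrollment 7 (Grace): course_id=5 -> matches Biology
  - enrollment 8 (Hank): course_id=6 -> matches History
All 8 rows appear; 1 has NULL course.

SQL:
SELECT a.student, b.title AS course
FROM enrollments a
LEFT JOIN courses b ON a.course_id = b.id

Result:
student | course       
--------+--------------
Beth    | History      
Tina    | Biology      
Ivan    | Discrete Math
Helen   | Physics      
Alice   | Statistics   
Dana    | NULL         
Grace   | Biology      
Hank    | History      


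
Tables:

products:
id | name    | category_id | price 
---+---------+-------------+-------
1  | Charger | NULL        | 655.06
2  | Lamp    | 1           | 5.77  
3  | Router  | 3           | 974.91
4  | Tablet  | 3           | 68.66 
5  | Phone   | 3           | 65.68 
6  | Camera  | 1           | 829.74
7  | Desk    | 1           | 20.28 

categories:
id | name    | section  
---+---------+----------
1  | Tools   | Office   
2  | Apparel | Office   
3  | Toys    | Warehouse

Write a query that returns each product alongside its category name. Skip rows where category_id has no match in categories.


INNER JOIN keeps only products rows whose category_id matches an id in categories. Walk through each product:
  - product 1 (Charger): category_id=NULL, no match -> dropped
  - product 2 (Lamp): category_id=1 -> matches Tools
  - product 3 (Router): category_id=3 -> matches Toys
  - product 4 (Tablet): category_id=3 -> matches Toys
  - product 5 (Phone): category_id=3 -> matches Toys
  - product 6 (Camera): category_id=1 -> matches Tools
  - product 7 (Desk): category_id=1 -> matches Tools
So 1 of 7 rows is dropped.

SQL:
SELECT a.name, b.name AS category
FROM products a
INNER JOIN categories b ON a.category_id = b.id

Result:
name   | category
-------+---------
Lamp   | Tools   
Router | Toys    
Tablet | Toys    
Phone  | Toys    
Camera | Tools   
Desk   | Tools   


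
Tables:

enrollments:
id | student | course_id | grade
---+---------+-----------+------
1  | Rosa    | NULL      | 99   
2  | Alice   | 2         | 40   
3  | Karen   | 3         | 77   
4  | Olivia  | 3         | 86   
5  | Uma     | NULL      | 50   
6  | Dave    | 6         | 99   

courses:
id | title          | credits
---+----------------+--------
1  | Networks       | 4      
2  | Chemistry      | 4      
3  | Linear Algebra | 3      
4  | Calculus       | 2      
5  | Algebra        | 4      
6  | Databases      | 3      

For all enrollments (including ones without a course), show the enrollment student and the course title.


LEFT JOIN keeps every row from enrollments (the left table); where course_id has no match in courses, the course columns become NULL. Walk through each enrollment:
  - enrollment 1 (Rosa): course_id=NULL, no match -> kept with NULL
  - enrollment 2 (Alice): course_id=2 -> matches Chemistry
  - enrollment 3 (Karen): course_id=3 -> matches Linear Algebra
  - enrollment 4 (Olivia): course_id=3 -> matches Linear Algebra
  - enrollment 5 (Uma): course_id=NULL, no match -> kept with NULL
  - enrollment 6 (Dave): course_id=6 -> matches Databases
All 6 rows appear; 2 have NULL course.

SQL:
SELECT a.student, b.title AS course
FROM enrollments a
LEFT JOIN courses b ON a.course_id = b.id

Result:
student | course        
--------+---------------
Rosa    | NULL          
Alice   | Chemistry     
Karen   | Linear Algebra
Olivia  | Linear Algebra
Uma     | NULL          
Dave    | Databases     


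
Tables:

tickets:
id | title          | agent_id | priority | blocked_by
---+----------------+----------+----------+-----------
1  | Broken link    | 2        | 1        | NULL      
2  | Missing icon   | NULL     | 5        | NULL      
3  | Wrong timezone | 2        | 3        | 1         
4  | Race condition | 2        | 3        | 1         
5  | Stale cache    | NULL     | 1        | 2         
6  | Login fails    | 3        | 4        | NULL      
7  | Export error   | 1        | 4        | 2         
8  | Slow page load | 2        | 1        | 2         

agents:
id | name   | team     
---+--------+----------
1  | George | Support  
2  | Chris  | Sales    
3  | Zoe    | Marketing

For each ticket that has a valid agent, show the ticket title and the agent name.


INNER JOIN keeps only tickets rows whose agent_id matches an id in agents. Walk through each ticket:
  - ticket 1 (Broken link): agent_id=2 -> matches Chris
  - ticket 2 (Missing icon): agent_id=NULL, no match -> dropped
  - ticket 3 (Wrong timezone): agent_id=2 -> matches Chris
  - ticket 4 (Race condition): agent_id=2 -> matches Chris
  - ticket 5 (Stale cache): agent_id=NULL, no match -> dropped
  - ticket 6 (Login fails): agent_id=3 -> matches Zoe
  - ticket 7 (Export error): agent_id=1 -> matches George
  - ticket 8 (Slow page load): agent_id=2 -> matches Chris
So 2 of 8 rows are dropped.

SQL:
SELECT a.title, b.name AS agent
FROM tickets a
INNER JOIN agents b ON a.agent_id = b.id

Result:
title          | agent 
---------------+-------
Broken link    | Chris 
Wrong timezone | Chris 
Race condition | Chris 
Login fails    | Zoe   
Export error   | George
Slow page load | Chris 


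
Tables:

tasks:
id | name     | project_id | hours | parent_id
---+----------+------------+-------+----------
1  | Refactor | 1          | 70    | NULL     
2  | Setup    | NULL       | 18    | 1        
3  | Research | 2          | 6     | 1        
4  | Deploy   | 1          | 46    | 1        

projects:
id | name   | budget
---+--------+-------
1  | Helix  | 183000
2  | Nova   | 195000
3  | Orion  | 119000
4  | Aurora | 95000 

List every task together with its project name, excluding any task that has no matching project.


INNER JOIN keeps only tasks rows whose project_id matches an id in projects. Walk through each task:
  - task 1 (Refactor): project_id=1 -> matches Helix
  - task 2 (Setup): project_id=NULL, no match -> dropped
  - task 3 (Research): project_id=2 -> matches Nova
  - task 4 (Deploy): project_id=1 -> matches Helix
So 1 of 4 rows is dropped.

SQL:
SELECT a.name, b.name AS project
FROM tasks a
INNER JOIN projects b ON a.project_id = b.id

Result:
name     | project
---------+--------
Refactor | Helix  
Research | Nova   
Deploy   | Helix  


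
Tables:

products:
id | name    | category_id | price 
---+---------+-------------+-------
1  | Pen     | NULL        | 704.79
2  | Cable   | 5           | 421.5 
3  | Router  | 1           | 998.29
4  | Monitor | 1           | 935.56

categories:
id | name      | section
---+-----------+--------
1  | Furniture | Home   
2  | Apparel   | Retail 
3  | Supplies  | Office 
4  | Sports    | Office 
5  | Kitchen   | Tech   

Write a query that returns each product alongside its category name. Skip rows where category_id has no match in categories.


INNER JOIN keeps only products rows whose category_id matches an id in categories. Walk through each product:
  - product 1 (Pen): category_id=NULL, no match -> dropped
  - product 2 (Cable): category_id=5 -> matches Kitchen
  - product 3 (Router): category_id=1 -> matches Furniture
  - product 4 (Monitor): category_id=1 -> matches Furniture
So 1 of 4 rows is dropped.

SQL:
SELECT a.name, b.name AS category
FROM products a
INNER JOIN categories b ON a.category_id = b.id

Result:
name    | category 
--------+----------
Cable   | Kitchen  
Router  | Furniture
Monitor | Furniture


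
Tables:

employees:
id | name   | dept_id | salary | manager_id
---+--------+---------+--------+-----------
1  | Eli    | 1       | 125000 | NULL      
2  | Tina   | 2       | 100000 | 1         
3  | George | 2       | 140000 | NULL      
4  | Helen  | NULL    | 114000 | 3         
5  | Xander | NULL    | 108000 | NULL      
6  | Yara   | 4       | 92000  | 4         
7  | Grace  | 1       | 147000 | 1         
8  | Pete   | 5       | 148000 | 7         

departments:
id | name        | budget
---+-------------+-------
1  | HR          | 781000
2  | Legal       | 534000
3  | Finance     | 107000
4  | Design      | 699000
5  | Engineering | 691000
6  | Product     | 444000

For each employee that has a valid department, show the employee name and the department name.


INNER JOIN keeps only employees rows whose dept_id matches an id in departments. Walk through each employee:
  - employee 1 (Eli): dept_id=1 -> matches HR
  - employee 2 (Tina): dept_id=2 -> matches Legal
  - employee 3 (George): dept_id=2 -> matches Legal
  - employee 4 (Helen): dept_id=NULL, no match -> dropped
  - employee 5 (Xander): dept_id=NULL, no match -> dropped
  - employee 6 (Yara): dept_id=4 -> matches Design
  - employee 7 (Grace): dept_id=1 -> matches HR
  - employee 8 (Pete): dept_id=5 -> matches Engineering
So 2 of 8 rows are dropped.

SQL:
SELECT a.name, b.name AS department
FROM employees a
INNER JOIN departments b ON a.dept_id = b.id

Result:
name   | department 
-------+------------
Eli    | HR         
Tina   | Legal      
George | Legal      
Yara   | Design     
Grace  | HR         
Pete   | Engineering


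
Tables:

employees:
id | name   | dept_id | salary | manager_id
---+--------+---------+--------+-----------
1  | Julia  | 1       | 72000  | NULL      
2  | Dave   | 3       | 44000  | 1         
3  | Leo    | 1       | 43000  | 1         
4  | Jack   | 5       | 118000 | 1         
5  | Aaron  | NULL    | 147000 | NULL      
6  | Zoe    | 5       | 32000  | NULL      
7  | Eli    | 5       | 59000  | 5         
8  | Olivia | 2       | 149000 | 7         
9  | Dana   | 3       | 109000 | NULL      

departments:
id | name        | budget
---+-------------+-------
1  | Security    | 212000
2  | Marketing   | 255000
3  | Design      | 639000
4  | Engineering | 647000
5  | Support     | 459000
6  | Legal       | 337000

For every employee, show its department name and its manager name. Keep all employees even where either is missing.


Two LEFT JOINs from the same base table employees: one to departments via dept_id, one to employees itself via manager_id. Both are LEFT so every employee is preserved.
Match against departments:
  - employee 1 (Julia): dept_id=1 -> matches Security
  - employee 2 (Dave): dept_id=3 -> matches Design
  - employee 3 (Leo): dept_id=1 -> matches Security
  - employee 4 (Jack): dept_id=5 -> matches Support
  - employee 5 (Aaron): dept_id=NULL, no match -> kept with NULL
  - employee 6 (Zoe): dept_id=5 -> matches Support
  - employee 7 (Eli): dept_id=5 -> matches Support
  - employee 8 (Olivia): dept_id=2 -> matches Marketing
  - employee 9 (Dana): dept_id=3 -> matches Design
Match against employees (self):
  - employee 1 (Julia): manager_id=NULL -> NULL
  - employee 2 (Dave): manager_id=1 -> Julia
  - employee 3 (Leo): manager_id=1 -> Julia
  - employee 4 (Jack): manager_id=1 -> Julia
  - employee 5 (Aaron): manager_id=NULL -> NULL
  - employee 6 (Zoe): manager_id=NULL -> NULL
  - employee 7 (Eli): manager_id=5 -> Aaron
  - employee 8 (Olivia): manager_id=7 -> Eli
  - employee 9 (Dana): manager_id=NULL -> NULL

SQL:
SELECT a.name, b.name AS department, c.name AS manager
FROM employees a
LEFT JOIN departments b ON a.dept_id = b.id
LEFT JOIN employees c ON a.manager_id = c.id

Result:
name   | department | manager
-------+------------+--------
Julia  | Security   | NULL   
Dave   | Design     | Julia  
Leo    | Security   | Julia  
Jack   | Support    | Julia  
Aaron  | NULL       | NULL   
Zoe    | Support    | NULL   
Eli    | Support    | Aaron  
Olivia | Marketing  | Eli    
Dana   | Design     | NULL   


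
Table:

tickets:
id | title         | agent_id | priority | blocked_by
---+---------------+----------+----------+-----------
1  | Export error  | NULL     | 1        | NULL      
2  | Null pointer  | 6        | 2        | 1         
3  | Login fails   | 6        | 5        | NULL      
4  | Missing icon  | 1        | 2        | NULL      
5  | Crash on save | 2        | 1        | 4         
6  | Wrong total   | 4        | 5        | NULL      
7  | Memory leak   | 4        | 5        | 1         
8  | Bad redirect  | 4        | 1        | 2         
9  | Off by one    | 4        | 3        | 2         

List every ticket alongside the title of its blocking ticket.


This is a self-join: tickets is joined to a second copy of itself, matching each row's blocked_by to another row's id. Use LEFT JOIN so rows with blocked_by=NULL are kept.
  - ticket 1 (Export error): blocked_by=NULL -> NULL
  - ticket 2 (Null pointer): blocked_by=1 -> Export error
  - ticket 3 (Login fails): blocked_by=NULL -> NULL
  - ticket 4 (Missing icon): blocked_by=NULL -> NULL
  - ticket 5 (Crash on save): blocked_by=4 -> Missing icon
  - ticket 6 (Wrong total): blocked_by=NULL -> NULL
  - ticket 7 (Memory leak): blocked_by=1 -> Export error
  - ticket 8 (Bad redirect): blocked_by=2 -> Null pointer
  - ticket 9 (Off by one): blocked_by=2 -> Null pointer

SQL:
SELECT a.title AS item, b.title AS blocked_by
FROM tickets a
LEFT JOIN tickets b ON a.blocked_by = b.id

Result:
item          | blocked_by  
--------------+-------------
Export error  | NULL        
Null pointer  | Export error
Login fails   | NULL        
Missing icon  | NULL        
Crash on save | Missing icon
Wrong total   | NULL        
Memory leak   | Export error
Bad redirect  | Null pointer
Off by one    | Null pointer


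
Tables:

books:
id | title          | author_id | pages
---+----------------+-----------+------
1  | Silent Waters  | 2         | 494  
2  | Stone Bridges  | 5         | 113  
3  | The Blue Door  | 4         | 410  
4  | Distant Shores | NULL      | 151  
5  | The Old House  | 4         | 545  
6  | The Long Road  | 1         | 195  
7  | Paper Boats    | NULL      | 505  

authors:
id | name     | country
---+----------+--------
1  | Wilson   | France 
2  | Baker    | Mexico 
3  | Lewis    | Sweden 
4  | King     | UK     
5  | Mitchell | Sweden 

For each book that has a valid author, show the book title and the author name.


INNER JOIN keeps only books rows whose author_id matches an id in authors. Walk through each book:
  - book 1 (Silent Waters): author_id=2 -> matches Baker
  - book 2 (Stone Bridges): author_id=5 -> matches Mitchell
  - book 3 (The Blue Door): author_id=4 -> matches King
  - book 4 (Distant Shores): author_id=NULL, no match -> dropped
  - book 5 (The Old House): author_id=4 -> matches King
  - book 6 (The Long Road): author_id=1 -> matches Wilson
  - book 7 (Paper Boats): author_id=NULL, no match -> dropped
So 2 of 7 rows are dropped.

SQL:
SELECT a.title, b.name AS author
FROM books a
INNER JOIN authors b ON a.author_id = b.id

Result:
title         | author  
--------------+---------
Silent Waters | Baker   
Stone Bridges | Mitchell
The Blue Door | King    
The Old House | King    
The Long Road | Wilson  


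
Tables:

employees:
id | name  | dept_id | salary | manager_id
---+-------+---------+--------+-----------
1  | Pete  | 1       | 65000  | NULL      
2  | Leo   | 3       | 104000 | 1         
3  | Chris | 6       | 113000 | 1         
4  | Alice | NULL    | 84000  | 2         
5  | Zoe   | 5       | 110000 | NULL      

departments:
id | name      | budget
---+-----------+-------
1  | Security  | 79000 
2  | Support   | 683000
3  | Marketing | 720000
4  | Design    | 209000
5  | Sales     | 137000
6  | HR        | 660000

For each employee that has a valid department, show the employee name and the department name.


INNER JOIN keeps only employees rows whose dept_id matches an id in departments. Walk through each employee:
  - employee 1 (Pete): dept_id=1 -> matches Security
  - employee 2 (Leo): dept_id=3 -> matches Marketing
  - employee 3 (Chris): dept_id=6 -> matches HR
  - employee 4 (Alice): dept_id=NULL, no match -> dropped
  - employee 5 (Zoe): dept_id=5 -> matches Sales
So 1 of 5 rows is dropped.

SQL:
SELECT a.name, b.name AS department
FROM employees a
INNER JOIN departments b ON a.dept_id = b.id

Result:
name  | department
------+-----------
Pete  | Security  
Leo   | Marketing 
Chris | HR        
Zoe   | Sales     


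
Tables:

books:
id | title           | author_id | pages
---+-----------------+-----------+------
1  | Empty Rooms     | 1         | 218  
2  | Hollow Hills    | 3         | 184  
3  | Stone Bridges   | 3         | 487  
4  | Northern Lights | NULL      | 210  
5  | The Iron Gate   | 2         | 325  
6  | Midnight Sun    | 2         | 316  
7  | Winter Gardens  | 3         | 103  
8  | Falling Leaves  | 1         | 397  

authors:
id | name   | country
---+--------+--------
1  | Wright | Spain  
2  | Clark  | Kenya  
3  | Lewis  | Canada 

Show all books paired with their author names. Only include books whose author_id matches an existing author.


INNER JOIN keeps only books rows whose author_id matches an id in authors. Walk through each book:
  - book 1 (Empty Rooms): author_id=1 -> matches Wright
  - book 2 (Hollow Hills): author_id=3 -> matches Lewis
  - book 3 (Stone Bridges): author_id=3 -> matches Lewis
  - book 4 (Northern Lights): author_id=NULL, no match -> dropped
  - book 5 (The Iron Gate): author_id=2 -> matches Clark
  - book 6 (Midnight Sun): author_id=2 -> matches Clark
  - book 7 (Winter Gardens): author_id=3 -> matches Lewis
  - book 8 (Falling Leaves): author_id=1 -> matches Wright
So 1 of 8 rows is dropped.

SQL:
SELECT a.title, b.name AS author
FROM books a
INNER JOIN authors b ON a.author_id = b.id

Result:
title          | author
---------------+-------
Empty Rooms    | Wright
Hollow Hills   | Lewis 
Stone Bridges  | Lewis 
The Iron Gate  | Clark 
Midnight Sun   | Clark 
Winter Gardens | Lewis 
Falling Leaves | Wright


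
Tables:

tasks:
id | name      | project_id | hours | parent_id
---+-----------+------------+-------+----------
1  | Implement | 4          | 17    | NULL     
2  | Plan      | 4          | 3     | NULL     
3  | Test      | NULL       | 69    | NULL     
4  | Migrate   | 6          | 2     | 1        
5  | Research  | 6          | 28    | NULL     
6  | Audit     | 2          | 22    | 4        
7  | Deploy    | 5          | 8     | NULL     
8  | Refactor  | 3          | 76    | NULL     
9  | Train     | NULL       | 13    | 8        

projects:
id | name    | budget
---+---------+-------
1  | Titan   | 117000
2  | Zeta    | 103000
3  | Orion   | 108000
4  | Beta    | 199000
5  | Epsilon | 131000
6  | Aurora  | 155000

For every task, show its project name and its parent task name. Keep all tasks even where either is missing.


Two LEFT JOINs from the same base table tasks: one to projects via project_id, one to tasks itself via parent_id. Both are LEFT so every task is preserved.
Match against projects:
  - task 1 (Implement): project_id=4 -> matches Beta
  - task 2 (Plan): project_id=4 -> matches Beta
  - task 3 (Test): project_id=NULL, no match -> kept with NULL
  - task 4 (Migrate): project_id=6 -> matches Aurora
  - task 5 (Research): project_id=6 -> matches Aurora
  - task 6 (Audit): project_id=2 -> matches Zeta
  - task 7 (Deploy): project_id=5 -> matches Epsilon
  - task 8 (Refactor): project_id=3 -> matches Orion
  - task 9 (Train): project_id=NULL, no match -> kept with NULL
Match against tasks (self):
  - task 1 (Implement): parent_id=NULL -> NULL
  - task 2 (Plan): parent_id=NULL -> NULL
  - task 3 (Test): parent_id=NULL -> NULL
  - task 4 (Migrate): parent_id=1 -> Implement
  - task 5 (Research): parent_id=NULL -> NULL
  - task 6 (Audit): parent_id=4 -> Migrate
  - task 7 (Deploy): parent_id=NULL -> NULL
  - task 8 (Refactor): parent_id=NULL -> NULL
  - task 9 (Train): parent_id=8 -> Refactor

SQL:
SELECT a.name, b.name AS project, c.name AS parent
FROM tasks a
LEFT JOIN projects b ON a.project_id = b.id
LEFT JOIN tasks c ON a.parent_id = c.id

Result:
name      | project | parent   
----------+---------+----------
Implement | Beta    | NULL     
Plan      | Beta    | NULL     
Test      | NULL    | NULL     
Migrate   | Aurora  | Implement
Research  | Aurora  | NULL     
Audit     | Zeta    | Migrate  
Deploy    | Epsilon | NULL     
Refactor  | Orion   | NULL     
Train     | NULL    | Refactor 


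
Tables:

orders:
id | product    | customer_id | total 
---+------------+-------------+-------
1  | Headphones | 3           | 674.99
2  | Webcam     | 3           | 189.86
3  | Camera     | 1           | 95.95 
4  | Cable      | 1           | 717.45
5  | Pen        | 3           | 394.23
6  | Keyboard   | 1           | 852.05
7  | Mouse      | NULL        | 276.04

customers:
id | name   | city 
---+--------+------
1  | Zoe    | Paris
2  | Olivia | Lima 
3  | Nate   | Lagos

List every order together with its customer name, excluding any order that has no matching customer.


INNER JOIN keeps only orders rows whose customer_id matches an id in customers. Walk through each order:
  - order 1 (Headphones): customer_id=3 -> matches Nate
  - order 2 (Webcam): customer_id=3 -> matches Nate
  - order 3 (Camera): customer_id=1 -> matches Zoe
  - order 4 (Cable): customer_id=1 -> matches Zoe
  - order 5 (Pen): customer_id=3 -> matches Nate
  - order 6 (Keyboard): customer_id=1 -> matches Zoe
  - order 7 (Mouse): customer_id=NULL, no match -> dropped
So 1 of 7 rows is dropped.

SQL:
SELECT a.product, b.name AS customer
FROM orders a
INNER JOIN customers b ON a.customer_id = b.id

Result:
product    | customer
-----------+---------
Headphones | Nate    
Webcam     | Nate    
Camera     | Zoe     
Cable      | Zoe     
Pen        | Nate    
Keyboard   | Zoe     


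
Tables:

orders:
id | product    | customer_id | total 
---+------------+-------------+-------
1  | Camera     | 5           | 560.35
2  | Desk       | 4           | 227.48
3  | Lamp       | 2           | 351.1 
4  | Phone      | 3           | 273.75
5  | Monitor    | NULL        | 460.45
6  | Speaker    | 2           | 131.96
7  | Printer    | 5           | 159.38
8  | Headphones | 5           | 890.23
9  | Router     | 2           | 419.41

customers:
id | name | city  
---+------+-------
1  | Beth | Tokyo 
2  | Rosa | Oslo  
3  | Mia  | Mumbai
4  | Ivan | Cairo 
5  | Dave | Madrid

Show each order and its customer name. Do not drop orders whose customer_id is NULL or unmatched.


LEFT JOIN keeps every row from orders (the left table); where customer_id has no match in customers, the customer columns become NULL. Walk through each order:
  - order 1 (Camera): customer_id=5 -> matches Dave
  - order 2 (Desk): customer_id=4 -> matches Ivan
  - order 3 (Lamp): customer_id=2 -> matches Rosa
  - order 4 (Phone): customer_id=3 -> matches Mia
  - order 5 (Monitor): customer_id=NULL, no match -> kept with NULL
  - order 6 (Speaker): customer_id=2 -> matches Rosa
  - order 7 (Printer): customer_id=5 -> matches Dave
  - order 8 (Headphones): customer_id=5 -> matches Dave
  - order 9 (Router): customer_id=2 -> matches Rosa
All 9 rows appear; 1 has NULL customer.

SQL:
SELECT a.product, b.name AS customer
FROM orders a
LEFT JOIN customers b ON a.customer_id = b.id

Result:
product    | customer
-----------+---------
Camera     | Dave    
Desk       | Ivan    
Lamp       | Rosa    
Phone      | Mia     
Monitor    | NULL    
Speaker    | Rosa    
Printer    | Dave    
Headphones | Dave    
Router     | Rosa    


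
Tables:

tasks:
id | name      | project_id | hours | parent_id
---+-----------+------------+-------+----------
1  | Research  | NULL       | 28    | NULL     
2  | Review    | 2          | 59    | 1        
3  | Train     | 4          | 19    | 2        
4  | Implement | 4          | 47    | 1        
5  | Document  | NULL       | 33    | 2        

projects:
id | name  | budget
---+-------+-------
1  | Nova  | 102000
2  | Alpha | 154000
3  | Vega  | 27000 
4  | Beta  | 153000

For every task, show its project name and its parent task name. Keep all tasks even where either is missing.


Two LEFT JOINs from the same base table tasks: one to projects via project_id, one to tasks itself via parent_id. Both are LEFT so every task is preserved.
Match against projects:
  - task 1 (Research): project_id=NULL, no match -> kept with NULL
  - task 2 (Review): project_id=2 -> matches Alpha
  - task 3 (Train): project_id=4 -> matches Beta
  - task 4 (Implement): project_id=4 -> matches Beta
  - task 5 (Document): project_id=NULL, no match -> kept with NULL
Match against tasks (self):
  - task 1 (Research): parent_id=NULL -> NULL
  - task 2 (Review): parent_id=1 -> Research
  - task 3 (Train): parent_id=2 -> Review
  - task 4 (Implement): parent_id=1 -> Research
  - task 5 (Document): parent_id=2 -> Review

SQL:
SELECT a.name, b.name AS project, c.name AS parent
FROM tasks a
LEFT JOIN projects b ON a.project_id = b.id
LEFT JOIN tasks c ON a.parent_id = c.id

Result:
name      | project | parent  
----------+---------+---------
Research  | NULL    | NULL    
Review    | Alpha   | Research
Train     | Beta    | Review  
Implement | Beta    | Research
Document  | NULL    | Review  


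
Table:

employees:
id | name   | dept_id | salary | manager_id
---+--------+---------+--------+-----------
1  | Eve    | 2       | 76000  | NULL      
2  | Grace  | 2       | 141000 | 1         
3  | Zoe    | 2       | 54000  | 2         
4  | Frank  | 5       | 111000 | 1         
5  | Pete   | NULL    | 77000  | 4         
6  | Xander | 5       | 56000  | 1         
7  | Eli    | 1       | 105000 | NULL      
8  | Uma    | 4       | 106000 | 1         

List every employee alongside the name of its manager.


This is a self-join: employees is joined to a second copy of itself, matching each row's manager_id to another row's id. Use LEFT JOIN so rows with manager_id=NULL are kept.
  - employee 1 (Eve): manager_id=NULL -> NULL
  - employee 2 (Grace): manager_id=1 -> Eve
  - employee 3 (Zoe): manager_id=2 -> Grace
  - employee 4 (Frank): manager_id=1 -> Eve
  - employee 5 (Pete): manager_id=4 -> Frank
  - employee 6 (Xander): manager_id=1 -> Eve
  - employee 7 (Eli): manager_id=NULL -> NULL
  - employee 8 (Uma): manager_id=1 -> Eve

SQL:
SELECT a.name AS item, b.name AS manager
FROM employees a
LEFT JOIN employees b ON a.manager_id = b.id

Result:
item   | manager
-------+--------
Eve    | NULL   
Grace  | Eve    
Zoe    | Grace  
Frank  | Eve    
Pete   | Frank  
Xander | Eve    
Eli    | NULL   
Uma    | Eve    


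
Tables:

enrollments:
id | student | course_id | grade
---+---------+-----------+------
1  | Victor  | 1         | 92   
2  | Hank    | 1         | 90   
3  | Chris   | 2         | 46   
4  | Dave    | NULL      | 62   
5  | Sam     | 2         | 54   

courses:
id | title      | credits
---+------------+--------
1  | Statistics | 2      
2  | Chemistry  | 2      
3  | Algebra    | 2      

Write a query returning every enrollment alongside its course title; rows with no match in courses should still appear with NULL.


LEFT JOIN keeps every row from enrollments (the left table); where course_id has no match in courses, the course columns become NULL. Walk through each enrollment:
  - enrollment 1 (Victor): course_id=1 -> matches Statistics
  - enrollment 2 (Hank): course_id=1 -> matches Statistics
  - enrollment 3 (Chris): course_id=2 -> matches Chemistry
  - enrollment 4 (Dave): course_id=NULL, no match -> kept with NULL
  - enrollment 5 (Sam): course_id=2 -> matches Chemistry
All 5 rows appear; 1 has NULL course.

SQL:
SELECT a.student, b.title AS course
FROM enrollments a
LEFT JOIN courses b ON a.course_id = b.id

Result:
student | course    
--------+-----------
Victor  | Statistics
Hank    | Statistics
Chris   | Chemistry 
Dave    | NULL      
Sam     | Chemistry 


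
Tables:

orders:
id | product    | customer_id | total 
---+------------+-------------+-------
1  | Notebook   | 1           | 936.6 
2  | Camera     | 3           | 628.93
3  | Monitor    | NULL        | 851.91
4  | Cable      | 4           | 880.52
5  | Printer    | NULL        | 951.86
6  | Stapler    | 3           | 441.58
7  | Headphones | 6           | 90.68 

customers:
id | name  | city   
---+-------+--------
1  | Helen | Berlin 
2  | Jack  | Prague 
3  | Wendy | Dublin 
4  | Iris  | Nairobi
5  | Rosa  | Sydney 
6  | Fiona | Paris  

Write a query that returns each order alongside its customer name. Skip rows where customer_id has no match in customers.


INNER JOIN keeps only orders rows whose customer_id matches an id in customers. Walk through each order:
  - order 1 (Notebook): customer_id=1 -> matches Helen
  - order 2 (Camera): customer_id=3 -> matches Wendy
  - order 3 (Monitor): customer_id=NULL, no match -> dropped
  - order 4 (Cable): customer_id=4 -> matches Iris
  - order 5 (Printer): customer_id=NULL, no match -> dropped
  - order 6 (Stapler): customer_id=3 -> matches Wendy
  - order 7 (Headphones): customer_id=6 -> matches Fiona
So 2 of 7 rows are dropped.

SQL:
SELECT a.product, b.name AS customer
FROM orders a
INNER JOIN customers b ON a.customer_id = b.id

Result:
product    | customer
-----------+---------
Notebook   | Helen   
Camera     | Wendy   
Cable      | Iris    
Stapler    | Wendy   
Headphones | Fiona   


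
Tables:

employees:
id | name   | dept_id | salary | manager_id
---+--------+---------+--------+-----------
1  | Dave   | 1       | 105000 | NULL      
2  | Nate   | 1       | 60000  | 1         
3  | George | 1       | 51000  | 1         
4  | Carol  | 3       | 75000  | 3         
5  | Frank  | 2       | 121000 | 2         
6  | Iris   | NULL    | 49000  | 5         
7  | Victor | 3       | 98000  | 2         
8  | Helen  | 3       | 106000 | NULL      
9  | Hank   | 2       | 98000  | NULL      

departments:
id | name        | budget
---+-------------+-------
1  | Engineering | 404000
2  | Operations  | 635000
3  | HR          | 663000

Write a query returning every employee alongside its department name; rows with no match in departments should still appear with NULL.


LEFT JOIN keeps every row from employees (the left table); where dept_id has no match in departments, the department columns become NULL. Walk through each employee:
  - employee 1 (Dave): dept_id=1 -> matches Engineering
  - employee 2 (Nate): dept_id=1 -> matches Engineering
  - employee 3 (George): dept_id=1 -> matches Engineering
  - employee 4 (Carol): dept_id=3 -> matches HR
  - employee 5 (Frank): dept_id=2 -> matches Operations
  - employee 6 (Iris): dept_id=NULL, no match -> kept with NULL
  - employee 7 (Victor): dept_id=3 -> matches HR
  - employee 8 (Helen): dept_id=3 -> matches HR
  - employee 9 (Hank): dept_id=2 -> matches Operations
All 9 rows appear; 1 has NULL department.

SQL:
SELECT a.name, b.name AS department
FROM employees a
LEFT JOIN departments b ON a.dept_id = b.id

Result:
name   | department 
-------+------------
Dave   | Engineering
Nate   | Engineering
George | Engineering
Carol  | HR         
Frank  | Operations 
Iris   | NULL       
Victor | HR         
Helen  | HR         
Hank   | Operations 


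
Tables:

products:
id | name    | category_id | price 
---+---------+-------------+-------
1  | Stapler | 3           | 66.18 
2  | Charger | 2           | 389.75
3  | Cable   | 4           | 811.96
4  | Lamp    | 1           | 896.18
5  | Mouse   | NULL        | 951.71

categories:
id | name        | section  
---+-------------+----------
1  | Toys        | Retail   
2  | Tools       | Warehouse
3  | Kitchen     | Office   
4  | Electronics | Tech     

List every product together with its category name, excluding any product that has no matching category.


INNER JOIN keeps only products rows whose category_id matches an id in categories. Walk through each product:
  - product 1 (Stapler): category_id=3 -> matches Kitchen
  - product 2 (Charger): category_id=2 -> matches Tools
  - product 3 (Cable): category_id=4 -> matches Electronics
  - product 4 (Lamp): category_id=1 -> matches Toys
  - product 5 (Mouse): category_id=NULL, no match -> dropped
So 1 of 5 rows is dropped.

SQL:
SELECT a.name, b.name AS category
FROM products a
INNER JOIN categories b ON a.category_id = b.id

Result:
name    | category   
--------+------------
Stapler | Kitchen    
Charger | Tools      
Cable   | Electronics
Lamp    | Toys       


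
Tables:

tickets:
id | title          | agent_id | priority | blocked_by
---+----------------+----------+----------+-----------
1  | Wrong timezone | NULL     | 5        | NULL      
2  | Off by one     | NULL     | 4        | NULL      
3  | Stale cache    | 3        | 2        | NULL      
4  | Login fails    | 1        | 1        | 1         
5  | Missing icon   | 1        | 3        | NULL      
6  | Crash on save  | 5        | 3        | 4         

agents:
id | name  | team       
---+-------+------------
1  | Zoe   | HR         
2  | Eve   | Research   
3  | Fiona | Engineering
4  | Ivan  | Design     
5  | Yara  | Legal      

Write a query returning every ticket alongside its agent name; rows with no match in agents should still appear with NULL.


LEFT JOIN keeps every row from tickets (the left table); where agent_id has no match in agents, the agent columns become NULL. Walk through each ticket:
  - ticket 1 (Wrong timezone): agent_id=NULL, no match -> kept with NULL
  - ticket 2 (Off by one): agent_id=NULL, no match -> kept with NULL
  - ticket 3 (Stale cache): agent_id=3 -> matches Fiona
  - ticket 4 (Login fails): agent_id=1 -> matches Zoe
  - ticket 5 (Missing icon): agent_id=1 -> matches Zoe
  - ticket 6 (Crash on save): agent_id=5 -> matches Yara
All 6 rows appear; 2 have NULL agent.

SQL:
SELECT a.title, b.name AS agent
FROM tickets a
LEFT JOIN agents b ON a.agent_id = b.id

Result:
title          | agent
---------------+------
Wrong timezone | NULL 
Off by one     | NULL 
Stale cache    | Fiona
Login fails    | Zoe  
Missing icon   | Zoe  
Crash on save  | Yara 


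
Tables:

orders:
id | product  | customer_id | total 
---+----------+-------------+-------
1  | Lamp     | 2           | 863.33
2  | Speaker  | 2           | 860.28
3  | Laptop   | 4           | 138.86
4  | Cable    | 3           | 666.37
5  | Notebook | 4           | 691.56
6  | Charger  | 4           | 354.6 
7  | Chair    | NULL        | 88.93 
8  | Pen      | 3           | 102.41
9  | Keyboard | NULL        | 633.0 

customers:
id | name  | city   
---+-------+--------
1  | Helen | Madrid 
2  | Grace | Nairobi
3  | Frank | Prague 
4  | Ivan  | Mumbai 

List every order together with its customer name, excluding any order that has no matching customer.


INNER JOIN keeps only orders rows whose customer_id matches an id in customers. Walk through each order:
  - order 1 (Lamp): customer_id=2 -> matches Grace
  - order 2 (Speaker): customer_id=2 -> matches Grace
  - order 3 (Laptop): customer_id=4 -> matches Ivan
  - order 4 (Cable): customer_id=3 -> matches Frank
  - order 5 (Notebook): customer_id=4 -> matches Ivan
  - order 6 (Charger): customer_id=4 -> matches Ivan
  - order 7 (Chair): customer_id=NULL, no match -> dropped
  - order 8 (Pen): customer_id=3 -> matches Frank
  - order 9 (Keyboard): customer_id=NULL, no match -> dropped
So 2 of 9 rows are dropped.

SQL:
SELECT a.product, b.name AS customer
FROM orders a
INNER JOIN customers b ON a.customer_id = b.id

Result:
product  | customer
---------+---------
Lamp     | Grace   
Speaker  | Grace   
Laptop   | Ivan    
Cable    | Frank   
Notebook | Ivan    
Charger  | Ivan    
Pen      | Frank   


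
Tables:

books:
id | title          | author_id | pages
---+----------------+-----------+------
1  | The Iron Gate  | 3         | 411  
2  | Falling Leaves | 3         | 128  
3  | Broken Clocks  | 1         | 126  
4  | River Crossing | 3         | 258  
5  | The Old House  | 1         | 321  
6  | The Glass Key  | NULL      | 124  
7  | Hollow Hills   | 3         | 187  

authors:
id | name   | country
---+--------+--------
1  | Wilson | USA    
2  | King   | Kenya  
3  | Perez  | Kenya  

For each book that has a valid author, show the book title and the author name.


INNER JOIN keeps only books rows whose author_id matches an id in authors. Walk through each book:
  - book 1 (The Iron Gate): author_id=3 -> matches Perez
  - book 2 (Falling Leaves): author_id=3 -> matches Perez
  - book 3 (Broken Clocks): author_id=1 -> matches Wilson
  - book 4 (River Crossing): author_id=3 -> matches Perez
  - book 5 (The Old House): author_id=1 -> matches Wilson
  - book 6 (The Glass Key): author_id=NULL, no match -> dropped
  - book 7 (Hollow Hills): author_id=3 -> matches Perez
So 1 of 7 rows is dropped.

SQL:
SELECT a.title, b.name AS author
FROM books a
INNER JOIN authors b ON a.author_id = b.id

Result:
title          | author
---------------+-------
The Iron Gate  | Perez 
Falling Leaves | Perez 
Broken Clocks  | Wilson
River Crossing | Perez 
The Old House  | Wilson
Hollow Hills   | Perez 


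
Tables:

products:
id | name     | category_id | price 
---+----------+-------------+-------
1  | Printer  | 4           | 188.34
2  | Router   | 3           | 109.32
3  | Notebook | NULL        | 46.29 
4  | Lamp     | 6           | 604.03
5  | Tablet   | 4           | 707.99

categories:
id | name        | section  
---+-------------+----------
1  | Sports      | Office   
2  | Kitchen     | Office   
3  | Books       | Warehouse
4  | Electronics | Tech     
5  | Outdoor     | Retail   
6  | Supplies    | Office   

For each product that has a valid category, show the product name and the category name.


INNER JOIN keeps only products rows whose category_id matches an id in categories. Walk through each product:
  - product 1 (Printer): category_id=4 -> matches Electronics
  - product 2 (Router): category_id=3 -> matches Books
  - product 3 (Notebook): category_id=NULL, no match -> dropped
  - product 4 (Lamp): category_id=6 -> matches Supplies
  - product 5 (Tablet): category_id=4 -> matches Electronics
So 1 of 5 rows is dropped.

SQL:
SELECT a.name, b.name AS category
FROM products a
INNER JOIN categories b ON a.category_id = b.id

Result:
name    | category   
--------+------------
Printer | Electronics
Router  | Books      
Lamp    | Supplies   
Tablet  | Electronics


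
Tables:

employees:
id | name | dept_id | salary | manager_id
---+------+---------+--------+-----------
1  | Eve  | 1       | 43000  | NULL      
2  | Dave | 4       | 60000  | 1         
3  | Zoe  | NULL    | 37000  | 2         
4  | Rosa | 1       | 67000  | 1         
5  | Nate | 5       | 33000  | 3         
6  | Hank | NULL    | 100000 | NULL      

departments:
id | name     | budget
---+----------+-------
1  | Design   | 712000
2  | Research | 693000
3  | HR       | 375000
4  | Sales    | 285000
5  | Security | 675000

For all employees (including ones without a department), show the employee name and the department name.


LEFT JOIN keeps every row from employees (the left table); where dept_id has no match in departments, the department columns become NULL. Walk through each employee:
  - employee 1 (Eve): dept_id=1 -> matches Design
  - employee 2 (Dave): dept_id=4 -> matches Sales
  - employee 3 (Zoe): dept_id=NULL, no match -> kept with NULL
  - employee 4 (Rosa): dept_id=1 -> matches Design
  - employee 5 (Nate): dept_id=5 -> matches Security
  - employee 6 (Hank): dept_id=NULL, no match -> kept with NULL
All 6 rows appear; 2 have NULL department.

SQL:
SELECT a.name, b.name AS department
FROM employees a
LEFT JOIN departments b ON a.dept_id = b.id

Result:
name | department
-----+-----------
Eve  | Design    
Dave | Sales     
Zoe  | NULL      
Rosa | Design    
Nate | Security  
Hank | NULL      


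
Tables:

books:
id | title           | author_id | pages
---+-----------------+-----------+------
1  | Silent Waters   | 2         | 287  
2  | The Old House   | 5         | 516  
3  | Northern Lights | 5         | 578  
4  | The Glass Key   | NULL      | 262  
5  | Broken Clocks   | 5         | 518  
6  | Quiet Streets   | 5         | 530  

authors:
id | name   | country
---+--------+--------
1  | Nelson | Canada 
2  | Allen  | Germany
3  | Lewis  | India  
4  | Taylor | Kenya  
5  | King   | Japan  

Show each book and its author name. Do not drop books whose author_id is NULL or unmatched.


LEFT JOIN keeps every row from books (the left table); where author_id has no match in authors, the author columns become NULL. Walk through each book:
  - book 1 (Silent Waters): author_id=2 -> matches Allen
  - book 2 (The Old House): author_id=5 -> matches King
  - book 3 (Northern Lights): author_id=5 -> matches King
  - book 4 (The Glass Key): author_id=NULL, no match -> kept with NULL
  - book 5 (Broken Clocks): author_id=5 -> matches King
  - book 6 (Quiet Streets): author_id=5 -> matches King
All 6 rows appear; 1 has NULL author.

SQL:
SELECT a.title, b.name AS author
FROM books a
LEFT JOIN authors b ON a.author_id = b.id

Result:
title           | author
----------------+-------
Silent Waters   | Allen 
The Old House   | King  
Northern Lights | King  
The Glass Key   | NULL  
Broken Clocks   | King  
Quiet Streets   | King  
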